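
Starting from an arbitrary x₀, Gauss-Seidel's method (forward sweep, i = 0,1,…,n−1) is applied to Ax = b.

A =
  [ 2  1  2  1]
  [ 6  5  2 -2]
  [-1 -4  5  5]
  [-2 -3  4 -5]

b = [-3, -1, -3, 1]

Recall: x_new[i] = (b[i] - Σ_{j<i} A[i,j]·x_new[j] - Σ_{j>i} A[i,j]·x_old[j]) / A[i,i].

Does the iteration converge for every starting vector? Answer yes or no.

Write A = D+L+U with D = diag(2, 5, 5, -5).
Gauss-Seidel: T = -(D+L)⁻¹U, row 0 first, T[0,1] = -(1)/(2) = -0.5000; later rows by forward substitution.
  T[0,:] = [+0.0000  -0.5000  -1.0000  -0.5000]
  T[1,:] = [+0.0000  +0.6000  +0.8000  +1.0000]
  T[2,:] = [+0.0000  +0.3800  +0.4400  -0.3000]
  T[3,:] = [+0.0000  +0.1440  +0.2720  -0.6400]
|roots of det(T-λI)|: 1.1372, 0.6246, 0.1126, 0.0000.
ρ = 1.1372; 1.1372 > 1, so it fails to converge.

no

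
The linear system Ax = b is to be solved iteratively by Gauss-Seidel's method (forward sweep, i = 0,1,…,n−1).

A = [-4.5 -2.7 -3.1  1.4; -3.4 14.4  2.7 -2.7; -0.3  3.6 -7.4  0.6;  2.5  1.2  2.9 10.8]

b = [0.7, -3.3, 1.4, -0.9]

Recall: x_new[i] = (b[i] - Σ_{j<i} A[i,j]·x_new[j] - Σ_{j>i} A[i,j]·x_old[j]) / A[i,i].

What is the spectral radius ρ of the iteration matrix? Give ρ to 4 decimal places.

Split A = D + L + U, D = diag(-4.5, 14.4, -7.4, 10.8).
GS T = -(D+L)⁻¹U: row 0 first, T[0,1] = -(-2.7)/(-4.5) = -0.6000; later rows by forward substitution.
  T[0,:] = [+0.0000 -0.6000 -0.6889 +0.3111]
  T[1,:] = [+0.0000 -0.1417 -0.3502 +0.2610]
  T[2,:] = [+0.0000 -0.0446 -0.1424 +0.1954]
  T[3,:] = [+0.0000 +0.1666 +0.2366 -0.1535]
moduli |λ_i(T)| = 0.5245, 0.0635, 0.0635, 0.0000.
spectral radius ρ = 0.5245; 0.5245 < 1: convergent.

0.5245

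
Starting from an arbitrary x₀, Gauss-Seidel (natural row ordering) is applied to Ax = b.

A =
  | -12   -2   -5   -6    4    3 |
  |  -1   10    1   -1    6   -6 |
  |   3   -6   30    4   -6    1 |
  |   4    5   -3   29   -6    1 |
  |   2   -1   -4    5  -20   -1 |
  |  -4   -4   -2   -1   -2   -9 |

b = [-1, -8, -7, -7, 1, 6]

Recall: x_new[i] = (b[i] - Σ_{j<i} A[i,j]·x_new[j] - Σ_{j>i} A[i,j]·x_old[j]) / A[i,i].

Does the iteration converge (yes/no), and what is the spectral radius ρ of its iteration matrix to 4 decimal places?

A = D + L + U where D = diag(-12, 10, 30, 29, -20, -9).
T_GS = -(D+L)⁻¹U: row 0 first, T[0,5] = -(3)/(-12) = +0.2500; later rows by forward substitution.
  T[0,:] = [+0.0000, -0.1667, -0.4167, -0.5000, +0.3333, +0.2500]
  T[1,:] = [+0.0000, -0.0167, -0.1417, +0.0500, -0.5667, +0.6250]
  T[2,:] = [+0.0000, +0.0133, +0.0133, -0.0733, +0.0533, +0.0667]
  T[3,:] = [+0.0000, +0.0272, +0.0833, +0.0528, +0.2641, -0.1698]
  T[4,:] = [+0.0000, -0.0117, -0.0164, -0.0246, +0.1170, -0.1120]
  T[5,:] = [+0.0000, +0.0781, +0.2396, +0.2159, +0.0365, -0.3599]
eigenvalue magnitudes: 0.4040, 0.1349, 0.0639, 0.0542, 0.0542, 0.0000.
ρ = 0.4040; 0.4040 < 1: convergent.

yes, ρ = 0.4040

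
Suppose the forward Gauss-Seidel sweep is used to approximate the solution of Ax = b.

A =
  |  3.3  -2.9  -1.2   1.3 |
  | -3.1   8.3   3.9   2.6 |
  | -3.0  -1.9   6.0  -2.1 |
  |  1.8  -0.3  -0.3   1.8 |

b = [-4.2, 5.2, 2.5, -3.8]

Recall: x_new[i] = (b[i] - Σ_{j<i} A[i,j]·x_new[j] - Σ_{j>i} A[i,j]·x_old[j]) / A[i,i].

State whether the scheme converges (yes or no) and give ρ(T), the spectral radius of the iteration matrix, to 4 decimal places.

yes, ρ = 0.9004

A = D + L + U where D = diag(3.3, 8.3, 6, 1.8).
Gauss-Seidel: T = -(D+L)⁻¹U, row 0 first, T[0,1] = -(-2.9)/(3.3) = +0.8788; later rows by forward substitution.
  T[0,:] = [+0.0000  +0.8788  +0.3636  -0.3939]
  T[1,:] = [+0.0000  +0.3282  -0.3341  -0.4604]
  T[2,:] = [+0.0000  +0.5433  +0.0760  +0.0072]
  T[3,:] = [+0.0000  -0.7335  -0.4066  +0.3184]
moduli |λ_i(T)| = 0.9004, 0.4006, 0.4006, 0.0000.
ρ(T) = max|λ| = 0.9004; 0.9004 < 1, so it converges for any x₀.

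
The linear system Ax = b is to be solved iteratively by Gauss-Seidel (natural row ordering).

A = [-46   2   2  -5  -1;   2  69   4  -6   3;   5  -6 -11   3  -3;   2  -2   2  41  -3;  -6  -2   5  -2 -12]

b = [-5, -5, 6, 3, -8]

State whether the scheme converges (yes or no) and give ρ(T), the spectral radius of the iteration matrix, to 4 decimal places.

yes, ρ = 0.1521

A = D + L + U where D = diag(-46, 69, -11, 41, -12).
GS T = -(D+L)⁻¹U: row 0 first, T[0,2] = -(2)/(-46) = +0.0435; later rows by forward substitution.
  T[0,:] = [+0.0000, +0.0435, +0.0435, -0.1087, -0.0217]
  T[1,:] = [+0.0000, -0.0013, -0.0592, +0.0901, -0.0428]
  T[2,:] = [+0.0000, +0.0205, +0.0521, +0.1742, -0.2592]
  T[3,:] = [+0.0000, -0.0032, -0.0076, +0.0012, +0.0848]
  T[4,:] = [+0.0000, -0.0125, +0.0111, +0.1117, -0.1041]
eigenvalue magnitudes: 0.1521, 0.0551, 0.0548, 0.0548, 0.0000.
ρ = 0.1521; 0.1521 < 1 ⇒ converges.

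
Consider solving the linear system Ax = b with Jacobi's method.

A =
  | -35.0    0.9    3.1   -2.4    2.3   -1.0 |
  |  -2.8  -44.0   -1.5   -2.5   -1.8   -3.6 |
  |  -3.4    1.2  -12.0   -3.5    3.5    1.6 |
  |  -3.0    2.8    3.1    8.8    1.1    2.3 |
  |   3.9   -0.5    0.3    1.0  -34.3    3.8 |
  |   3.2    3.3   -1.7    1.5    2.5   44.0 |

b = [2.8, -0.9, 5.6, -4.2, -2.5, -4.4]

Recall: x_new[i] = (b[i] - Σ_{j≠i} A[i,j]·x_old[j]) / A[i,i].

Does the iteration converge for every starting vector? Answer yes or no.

yes

Diagonal D = diag(-35, -44, -12, 8.8, -34.3, 44); L, U strict lower/upper.
Jacobi: T = -D⁻¹(L+U), T[0,4] = -(2.3)/(-35) = +0.0657; T[0,0] = 0.
  T[0,:] = [+0.0000  +0.0257  +0.0886  -0.0686  +0.0657  -0.0286]
  T[1,:] = [-0.0636  +0.0000  -0.0341  -0.0568  -0.0409  -0.0818]
  T[2,:] = [-0.2833  +0.1000  +0.0000  -0.2917  +0.2917  +0.1333]
  T[3,:] = [+0.3409  -0.3182  -0.3523  +0.0000  -0.1250  -0.2614]
  T[4,:] = [+0.1137  -0.0146  +0.0087  +0.0292  +0.0000  +0.1108]
  T[5,:] = [-0.0727  -0.0750  +0.0386  -0.0341  -0.0568  +0.0000]
moduli |λ_i(T)| = 0.3590, 0.2341, 0.2341, 0.1231, 0.1231, 0.0890.
ρ(T) = max|λ| = 0.3590; 0.3590 < 1: convergent.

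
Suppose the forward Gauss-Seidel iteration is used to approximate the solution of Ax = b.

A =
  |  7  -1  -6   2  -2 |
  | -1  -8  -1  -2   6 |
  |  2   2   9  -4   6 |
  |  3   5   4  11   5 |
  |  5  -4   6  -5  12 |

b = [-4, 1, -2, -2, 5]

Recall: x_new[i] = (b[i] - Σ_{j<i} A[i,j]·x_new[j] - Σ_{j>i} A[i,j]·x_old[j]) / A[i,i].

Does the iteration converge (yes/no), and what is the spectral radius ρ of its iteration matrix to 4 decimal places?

yes, ρ = 0.8695

Let D = diag(7, -8, 9, 11, 12); L, U the strict triangles.
T_GS = -(D+L)⁻¹U: row 0 first, T[0,1] = -(-1)/(7) = +0.1429; later rows by forward substitution.
  T[0,:] = [+0.0000 +0.1429 +0.8571 -0.2857 +0.2857]
  T[1,:] = [+0.0000 -0.0179 -0.2321 -0.2143 +0.7143]
  T[2,:] = [+0.0000 -0.0278 -0.1389 +0.5556 -0.8889]
  T[3,:] = [+0.0000 -0.0207 -0.0777 -0.0267 -0.5339]
  T[4,:] = [+0.0000 -0.0602 -0.3975 -0.2413 +0.3410]
moduli |λ_i(T)| = 0.8695, 0.4049, 0.4049, 0.0105, 0.0000.
ρ(T) = max|λ| = 0.8695; 0.8695 < 1: convergent.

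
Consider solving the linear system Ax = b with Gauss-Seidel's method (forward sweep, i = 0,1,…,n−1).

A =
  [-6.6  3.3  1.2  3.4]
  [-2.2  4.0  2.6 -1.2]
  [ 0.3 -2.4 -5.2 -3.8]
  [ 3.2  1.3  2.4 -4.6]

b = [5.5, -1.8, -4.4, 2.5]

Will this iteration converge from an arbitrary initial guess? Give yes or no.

yes

Diagonal D = diag(-6.6, 4, -5.2, -4.6); L, U strict lower/upper.
Gauss-Seidel: T = -(D+L)⁻¹U, row 0 first, T[0,1] = -(3.3)/(-6.6) = +0.5000; later rows by forward substitution.
  T[0,:] = [+0.0000 +0.5000 +0.1818 +0.5152]
  T[1,:] = [+0.0000 +0.2750 -0.5500 +0.5833]
  T[2,:] = [+0.0000 -0.0981 +0.2643 -0.9703]
  T[3,:] = [+0.0000 +0.3744 +0.1090 +0.0170]
|eigenvalues of T|: 0.8713, 0.4355, 0.4355, 0.0000.
ρ(T) = max|λ| = 0.8713; 0.8713 < 1: convergent.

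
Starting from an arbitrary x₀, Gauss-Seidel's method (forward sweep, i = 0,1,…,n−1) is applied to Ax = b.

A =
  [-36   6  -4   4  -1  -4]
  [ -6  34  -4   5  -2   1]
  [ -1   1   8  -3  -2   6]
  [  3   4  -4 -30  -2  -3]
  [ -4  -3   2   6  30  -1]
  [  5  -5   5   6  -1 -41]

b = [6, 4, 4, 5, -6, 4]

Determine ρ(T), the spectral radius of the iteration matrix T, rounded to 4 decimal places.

0.2327

Diagonal D = diag(-36, 34, 8, -30, 30, -41); L, U strict lower/upper.
GS T = -(D+L)⁻¹U: row 0 first, T[0,4] = -(-1)/(-36) = -0.0278; later rows by forward substitution.
  T[0,:] = [+0.0000  +0.1667  -0.1111  +0.1111  -0.0278  -0.1111]
  T[1,:] = [+0.0000  +0.0294  +0.0980  -0.1275  +0.0539  -0.0490]
  T[2,:] = [+0.0000  +0.0172  -0.0261  +0.4048  +0.2398  -0.7578]
  T[3,:] = [+0.0000  +0.0183  +0.0054  -0.0599  -0.0942  -0.0166]
  T[4,:] = [+0.0000  +0.0204  -0.0044  -0.0129  +0.0045  +0.0675]
  T[5,:] = [+0.0000  +0.0210  -0.0278  +0.0700  +0.0054  -0.1041]
|roots of det(T-λI)|: 0.2327, 0.0629, 0.0629, 0.0465, 0.0465, 0.0000.
ρ(T) = max|λ| = 0.2327; 0.2327 < 1: convergent.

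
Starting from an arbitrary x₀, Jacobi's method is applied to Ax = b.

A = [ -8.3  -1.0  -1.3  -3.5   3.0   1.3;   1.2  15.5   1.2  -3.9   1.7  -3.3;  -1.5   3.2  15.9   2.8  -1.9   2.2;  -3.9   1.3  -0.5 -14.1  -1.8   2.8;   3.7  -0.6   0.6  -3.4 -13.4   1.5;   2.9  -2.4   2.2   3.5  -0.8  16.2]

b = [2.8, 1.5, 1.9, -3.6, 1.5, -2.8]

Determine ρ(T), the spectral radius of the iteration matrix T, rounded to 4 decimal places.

0.6197

A = D + L + U where D = diag(-8.3, 15.5, 15.9, -14.1, -13.4, 16.2).
T_J = -D⁻¹(L+U): T[3,2] = -(-0.5)/(-14.1) = -0.0355; T[3,3] = 0.
  T[0,:] = [+0.0000 -0.1205 -0.1566 -0.4217 +0.3614 +0.1566]
  T[1,:] = [-0.0774 +0.0000 -0.0774 +0.2516 -0.1097 +0.2129]
  T[2,:] = [+0.0943 -0.2013 +0.0000 -0.1761 +0.1195 -0.1384]
  T[3,:] = [-0.2766 +0.0922 -0.0355 +0.0000 -0.1277 +0.1986]
  T[4,:] = [+0.2761 -0.0448 +0.0448 -0.2537 +0.0000 +0.1119]
  T[5,:] = [-0.1790 +0.1481 -0.1358 -0.2160 +0.0494 +0.0000]
eigenvalue magnitudes: 0.6197, 0.2924, 0.2924, 0.2740, 0.2269, 0.1079.
ρ(T) = max|λ| = 0.6197; 0.6197 < 1, so it converges for any x₀.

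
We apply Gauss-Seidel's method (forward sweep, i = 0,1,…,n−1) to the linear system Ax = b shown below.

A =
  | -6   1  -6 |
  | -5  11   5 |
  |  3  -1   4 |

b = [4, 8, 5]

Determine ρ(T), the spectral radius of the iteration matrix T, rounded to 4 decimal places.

0.6818

A = D + L + U where D = diag(-6, 11, 4).
Gauss-Seidel: T = -(D+L)⁻¹U, row 0 first, T[0,2] = -(-6)/(-6) = -1.0000; later rows by forward substitution.
  T[0,:] = [+0.0000 +0.1667 -1.0000]
  T[1,:] = [+0.0000 +0.0758 -0.9091]
  T[2,:] = [+0.0000 -0.1061 +0.5227]
moduli |λ_i(T)| = 0.6818, 0.0833, 0.0000.
ρ(T) = max|λ| = 0.6818; 0.6818 < 1, so it converges for any x₀.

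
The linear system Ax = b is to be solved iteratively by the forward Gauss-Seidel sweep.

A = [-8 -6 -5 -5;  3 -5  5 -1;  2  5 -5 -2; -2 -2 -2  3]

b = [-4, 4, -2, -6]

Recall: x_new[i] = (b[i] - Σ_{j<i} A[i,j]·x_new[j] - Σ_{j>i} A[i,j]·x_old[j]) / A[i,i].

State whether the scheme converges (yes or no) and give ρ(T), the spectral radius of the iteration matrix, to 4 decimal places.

no, ρ = 1.6285

Split A = D + L + U, D = diag(-8, -5, -5, 3).
Gauss-Seidel: T = -(D+L)⁻¹U, row 0 first, T[0,2] = -(-5)/(-8) = -0.6250; later rows by forward substitution.
  T[0,:] = [+0.0000  -0.7500  -0.6250  -0.6250]
  T[1,:] = [+0.0000  -0.4500  +0.6250  -0.5750]
  T[2,:] = [+0.0000  -0.7500  +0.3750  -1.2250]
  T[3,:] = [+0.0000  -1.3000  +0.2500  -1.6167]
|eigenvalues of T|: 1.6285, 0.3834, 0.3203, 0.0000.
ρ(T) = max|λ| = 1.6285; 1.6285 > 1: divergent.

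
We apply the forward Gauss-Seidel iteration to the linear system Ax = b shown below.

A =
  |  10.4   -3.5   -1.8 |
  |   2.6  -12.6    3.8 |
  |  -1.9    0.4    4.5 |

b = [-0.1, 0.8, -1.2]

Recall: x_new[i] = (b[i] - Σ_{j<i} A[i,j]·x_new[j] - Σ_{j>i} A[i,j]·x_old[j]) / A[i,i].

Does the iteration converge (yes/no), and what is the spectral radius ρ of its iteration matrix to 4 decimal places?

yes, ρ = 0.2708

Diagonal D = diag(10.4, -12.6, 4.5); L, U strict lower/upper.
T_GS = -(D+L)⁻¹U: row 0 first, T[0,1] = -(-3.5)/(10.4) = +0.3365; later rows by forward substitution.
  T[0,:] = [+0.0000, +0.3365, +0.1731]
  T[1,:] = [+0.0000, +0.0694, +0.3373]
  T[2,:] = [+0.0000, +0.1359, +0.0431]
eigenvalue magnitudes: 0.2708, 0.1583, 0.0000.
ρ = 0.2708; 0.2708 < 1 ⇒ converges.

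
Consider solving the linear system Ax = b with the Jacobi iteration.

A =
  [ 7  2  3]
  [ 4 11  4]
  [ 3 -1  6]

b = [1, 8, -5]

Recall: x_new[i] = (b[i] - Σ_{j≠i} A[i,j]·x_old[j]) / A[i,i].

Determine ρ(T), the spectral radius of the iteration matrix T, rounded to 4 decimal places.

A = D + L + U where D = diag(7, 11, 6).
T_J = -D⁻¹(L+U): T[2,1] = -(-1)/(6) = +0.1667; T[2,2] = 0.
  T[0,:] = [+0.0000, -0.2857, -0.4286]
  T[1,:] = [-0.3636, +0.0000, -0.3636]
  T[2,:] = [-0.5000, +0.1667, +0.0000]
moduli |λ_i(T)| = 0.5519, 0.4466, 0.1054.
ρ = 0.5519; 0.5519 < 1, so it converges for any x₀.

0.5519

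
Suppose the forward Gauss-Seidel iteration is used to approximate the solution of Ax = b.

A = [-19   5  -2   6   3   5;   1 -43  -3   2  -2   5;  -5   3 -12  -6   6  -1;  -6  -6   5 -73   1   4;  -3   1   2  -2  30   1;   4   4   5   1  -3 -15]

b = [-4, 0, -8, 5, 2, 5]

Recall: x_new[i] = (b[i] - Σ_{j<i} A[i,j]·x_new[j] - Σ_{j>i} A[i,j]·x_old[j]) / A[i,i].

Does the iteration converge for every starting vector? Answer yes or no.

Let D = diag(-19, -43, -12, -73, 30, -15); L, U the strict triangles.
GS T = -(D+L)⁻¹U: row 0 first, T[0,3] = -(6)/(-19) = +0.3158; later rows by forward substitution.
  T[0,:] = [+0.0000  +0.2632  -0.1053  +0.3158  +0.1579  +0.2632]
  T[1,:] = [+0.0000  +0.0061  -0.0722  +0.0539  -0.0428  +0.1224]
  T[2,:] = [+0.0000  -0.1081  +0.0258  -0.6181  +0.4235  -0.1624]
  T[3,:] = [+0.0000  -0.0295  +0.0164  -0.0727  +0.0332  +0.0120]
  T[4,:] = [+0.0000  +0.0314  -0.0087  +0.0661  -0.0088  +0.0005]
  T[5,:] = [+0.0000  +0.0275  -0.0359  -0.1255  +0.1758  +0.0494]
|eigenvalues of T|: 0.1622, 0.1230, 0.1230, 0.0721, 0.0063, 0.0000.
ρ(T) = max|λ| = 0.1622; 0.1622 < 1 ⇒ converges.

yes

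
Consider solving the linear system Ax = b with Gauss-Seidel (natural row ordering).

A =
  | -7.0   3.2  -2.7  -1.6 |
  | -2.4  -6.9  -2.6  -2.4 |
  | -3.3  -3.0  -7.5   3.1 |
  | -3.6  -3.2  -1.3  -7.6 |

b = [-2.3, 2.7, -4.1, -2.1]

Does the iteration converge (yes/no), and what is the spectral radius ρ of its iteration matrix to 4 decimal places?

Split A = D + L + U, D = diag(-7, -6.9, -7.5, -7.6).
Gauss-Seidel: T = -(D+L)⁻¹U, row 0 first, T[0,1] = -(3.2)/(-7) = +0.4571; later rows by forward substitution.
  T[0,:] = [+0.0000 +0.4571 -0.3857 -0.2286]
  T[1,:] = [+0.0000 -0.1590 -0.2427 -0.2683]
  T[2,:] = [+0.0000 -0.1375 +0.2668 +0.6212]
  T[3,:] = [+0.0000 -0.1261 +0.2392 +0.1150]
|roots of det(T-λI)|: 0.6671, 0.2248, 0.2248, 0.0000.
ρ(T) = max|λ| = 0.6671; 0.6671 < 1, so it converges for any x₀.

yes, ρ = 0.6671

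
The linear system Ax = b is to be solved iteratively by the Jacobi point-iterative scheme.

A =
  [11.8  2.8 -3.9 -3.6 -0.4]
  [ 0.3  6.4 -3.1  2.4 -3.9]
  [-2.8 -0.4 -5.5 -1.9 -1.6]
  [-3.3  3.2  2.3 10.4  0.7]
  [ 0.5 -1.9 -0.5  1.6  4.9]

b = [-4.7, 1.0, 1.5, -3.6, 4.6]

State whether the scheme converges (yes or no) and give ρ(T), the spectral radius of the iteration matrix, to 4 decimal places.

Diagonal D = diag(11.8, 6.4, -5.5, 10.4, 4.9); L, U strict lower/upper.
Jacobi T = -D⁻¹(L+U): T[2,1] = -(-0.4)/(-5.5) = -0.0727; T[2,2] = 0.
  T[0,:] = [+0.0000 -0.2373 +0.3305 +0.3051 +0.0339]
  T[1,:] = [-0.0469 +0.0000 +0.4844 -0.3750 +0.6094]
  T[2,:] = [-0.5091 -0.0727 +0.0000 -0.3455 -0.2909]
  T[3,:] = [+0.3173 -0.3077 -0.2212 +0.0000 -0.0673]
  T[4,:] = [-0.1020 +0.3878 +0.1020 -0.3265 +0.0000]
|roots of det(T-λI)|: 0.8267, 0.4257, 0.4257, 0.4048, 0.4048.
ρ(T) = max|λ| = 0.8267; 0.8267 < 1: convergent.

yes, ρ = 0.8267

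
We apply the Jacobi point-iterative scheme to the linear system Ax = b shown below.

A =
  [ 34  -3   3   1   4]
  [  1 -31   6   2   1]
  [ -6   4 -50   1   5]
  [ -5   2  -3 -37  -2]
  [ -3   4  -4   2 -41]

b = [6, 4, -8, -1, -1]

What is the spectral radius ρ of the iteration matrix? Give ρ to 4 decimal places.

0.2317

Let D = diag(34, -31, -50, -37, -41); L, U the strict triangles.
T_J = -D⁻¹(L+U): T[1,2] = -(6)/(-31) = +0.1935; T[1,1] = 0.
  T[0,:] = [+0.0000, +0.0882, -0.0882, -0.0294, -0.1176]
  T[1,:] = [+0.0323, +0.0000, +0.1935, +0.0645, +0.0323]
  T[2,:] = [-0.1200, +0.0800, +0.0000, +0.0200, +0.1000]
  T[3,:] = [-0.1351, +0.0541, -0.0811, +0.0000, -0.0541]
  T[4,:] = [-0.0732, +0.0976, -0.0976, +0.0488, +0.0000]
moduli |λ_i(T)| = 0.2317, 0.1250, 0.1250, 0.0866, 0.0866.
spectral radius ρ = 0.2317; 0.2317 < 1: convergent.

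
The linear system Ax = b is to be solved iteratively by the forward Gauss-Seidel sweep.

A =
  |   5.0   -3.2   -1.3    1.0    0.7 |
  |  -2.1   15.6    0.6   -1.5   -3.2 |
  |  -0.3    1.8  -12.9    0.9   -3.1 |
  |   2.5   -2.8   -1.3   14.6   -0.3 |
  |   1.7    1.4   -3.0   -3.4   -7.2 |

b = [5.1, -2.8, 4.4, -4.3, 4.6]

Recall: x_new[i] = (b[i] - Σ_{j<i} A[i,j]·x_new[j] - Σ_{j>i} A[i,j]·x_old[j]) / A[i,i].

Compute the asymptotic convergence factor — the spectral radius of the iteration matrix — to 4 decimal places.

0.2438

Let D = diag(5, 15.6, -12.9, 14.6, -7.2); L, U the strict triangles.
T_GS = -(D+L)⁻¹U: row 0 first, T[0,2] = -(-1.3)/(5) = +0.2600; later rows by forward substitution.
  T[0,:] = [+0.0000 +0.6400 +0.2600 -0.2000 -0.1400]
  T[1,:] = [+0.0000 +0.0862 -0.0035 +0.0692 +0.1863]
  T[2,:] = [+0.0000 -0.0029 -0.0065 +0.0841 -0.2111]
  T[3,:] = [+0.0000 -0.0933 -0.0458 +0.0550 +0.0615]
  T[4,:] = [+0.0000 +0.2131 +0.0850 -0.0948 +0.0621]
eigenvalue magnitudes: 0.2438, 0.1346, 0.1346, 0.0019, 0.0000.
ρ(T) = max|λ| = 0.2438; 0.2438 < 1 ⇒ converges.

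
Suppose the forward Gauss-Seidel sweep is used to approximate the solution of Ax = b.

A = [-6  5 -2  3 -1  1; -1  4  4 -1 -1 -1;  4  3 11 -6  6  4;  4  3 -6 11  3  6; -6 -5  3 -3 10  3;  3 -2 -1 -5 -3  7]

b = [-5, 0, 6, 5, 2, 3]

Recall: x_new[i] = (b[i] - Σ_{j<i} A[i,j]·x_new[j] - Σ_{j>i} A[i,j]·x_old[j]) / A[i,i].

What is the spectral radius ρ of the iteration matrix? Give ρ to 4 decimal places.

Split A = D + L + U, D = diag(-6, 4, 11, 11, 10, 7).
T_GS = -(D+L)⁻¹U: row 0 first, T[0,1] = -(5)/(-6) = +0.8333; later rows by forward substitution.
  T[0,:] = [+0.0000  +0.8333  -0.3333  +0.5000  -0.1667  +0.1667]
  T[1,:] = [+0.0000  +0.2083  -1.0833  +0.3750  +0.2083  +0.2917]
  T[2,:] = [+0.0000  -0.3598  +0.4167  +0.2614  -0.5417  -0.5038]
  T[3,:] = [+0.0000  -0.5561  +0.6439  -0.1415  -0.5644  -0.9604]
  T[4,:] = [+0.0000  +0.5453  -0.6735  +0.3666  -0.0027  -0.1912]
  T[5,:] = [+0.0000  -0.5126  +0.0642  -0.0138  -0.3507  -0.8280]
|λ(T)| sorted: 1.1656, 0.6505, 0.6505, 0.1798, 0.1798, 0.0000.
ρ = 1.1656; 1.1656 > 1: divergent.

1.1656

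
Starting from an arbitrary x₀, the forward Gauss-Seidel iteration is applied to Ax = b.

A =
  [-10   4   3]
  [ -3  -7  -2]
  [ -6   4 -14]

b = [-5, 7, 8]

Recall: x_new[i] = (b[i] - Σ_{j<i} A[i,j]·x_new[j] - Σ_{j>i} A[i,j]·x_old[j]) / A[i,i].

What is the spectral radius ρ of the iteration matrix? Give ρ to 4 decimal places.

0.5137

A = D + L + U where D = diag(-10, -7, -14).
Gauss-Seidel: T = -(D+L)⁻¹U, row 0 first, T[0,1] = -(4)/(-10) = +0.4000; later rows by forward substitution.
  T[0,:] = [+0.0000  +0.4000  +0.3000]
  T[1,:] = [+0.0000  -0.1714  -0.4143]
  T[2,:] = [+0.0000  -0.2204  -0.2469]
eigenvalue magnitudes: 0.5137, 0.0953, 0.0000.
spectral radius ρ = 0.5137; 0.5137 < 1: convergent.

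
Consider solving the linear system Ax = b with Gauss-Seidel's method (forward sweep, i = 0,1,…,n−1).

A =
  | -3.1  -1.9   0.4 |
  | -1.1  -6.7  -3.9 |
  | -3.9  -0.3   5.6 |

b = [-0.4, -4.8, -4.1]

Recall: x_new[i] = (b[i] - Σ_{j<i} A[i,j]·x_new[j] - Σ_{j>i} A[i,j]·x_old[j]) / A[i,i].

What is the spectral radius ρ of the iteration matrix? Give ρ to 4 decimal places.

Split A = D + L + U, D = diag(-3.1, -6.7, 5.6).
T_GS = -(D+L)⁻¹U: row 0 first, T[0,2] = -(0.4)/(-3.1) = +0.1290; later rows by forward substitution.
  T[0,:] = [+0.0000, -0.6129, +0.1290]
  T[1,:] = [+0.0000, +0.1006, -0.6033]
  T[2,:] = [+0.0000, -0.4215, +0.0575]
|eigenvalues of T|: 0.5838, 0.4256, 0.0000.
ρ = 0.5838; 0.5838 < 1: convergent.

0.5838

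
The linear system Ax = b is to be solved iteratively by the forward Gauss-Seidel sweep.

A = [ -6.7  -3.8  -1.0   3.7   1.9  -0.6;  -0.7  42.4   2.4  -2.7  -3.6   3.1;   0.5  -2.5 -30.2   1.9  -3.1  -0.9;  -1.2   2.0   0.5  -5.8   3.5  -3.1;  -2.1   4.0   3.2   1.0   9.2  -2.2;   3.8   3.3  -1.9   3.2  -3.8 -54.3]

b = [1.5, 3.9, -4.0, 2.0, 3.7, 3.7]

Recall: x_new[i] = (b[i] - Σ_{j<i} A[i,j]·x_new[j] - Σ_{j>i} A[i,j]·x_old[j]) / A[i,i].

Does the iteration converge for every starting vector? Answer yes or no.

yes

A = D + L + U where D = diag(-6.7, 42.4, -30.2, -5.8, 9.2, -54.3).
T_GS = -(D+L)⁻¹U: row 0 first, T[0,3] = -(3.7)/(-6.7) = +0.5522; later rows by forward substitution.
  T[0,:] = [+0.0000  -0.5672  -0.1493  +0.5522  +0.2836  -0.0896]
  T[1,:] = [+0.0000  -0.0094  -0.0591  +0.0728  +0.0896  -0.0746]
  T[2,:] = [+0.0000  -0.0086  +0.0024  +0.0660  -0.1054  -0.0251]
  T[3,:] = [+0.0000  +0.1134  +0.0107  -0.0835  +0.5666  -0.5438]
  T[4,:] = [+0.0000  -0.1347  -0.0104  +0.0805  +0.0008  +0.3190]
  T[5,:] = [+0.0000  -0.0238  -0.0128  +0.0302  +0.0623  -0.0643]
moduli |λ_i(T)| = 0.2600, 0.1427, 0.1298, 0.0651, 0.0651, 0.0000.
ρ = 0.2600; 0.2600 < 1 ⇒ converges.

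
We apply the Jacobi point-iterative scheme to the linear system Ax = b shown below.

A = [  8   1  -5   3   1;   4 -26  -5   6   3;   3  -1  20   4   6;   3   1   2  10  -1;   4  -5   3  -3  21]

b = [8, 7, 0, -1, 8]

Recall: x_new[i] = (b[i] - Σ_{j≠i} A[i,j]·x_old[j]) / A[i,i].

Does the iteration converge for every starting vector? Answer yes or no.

yes

Diagonal D = diag(8, -26, 20, 10, 21); L, U strict lower/upper.
Jacobi: T = -D⁻¹(L+U), T[4,3] = -(-3)/(21) = +0.1429; T[4,4] = 0.
  T[0,:] = [+0.0000 -0.1250 +0.6250 -0.3750 -0.1250]
  T[1,:] = [+0.1538 +0.0000 -0.1923 +0.2308 +0.1154]
  T[2,:] = [-0.1500 +0.0500 +0.0000 -0.2000 -0.3000]
  T[3,:] = [-0.3000 -0.1000 -0.2000 +0.0000 +0.1000]
  T[4,:] = [-0.1905 +0.2381 -0.1429 +0.1429 +0.0000]
moduli |λ_i(T)| = 0.5789, 0.4075, 0.4075, 0.0940, 0.0940.
ρ = 0.5789; 0.5789 < 1: convergent.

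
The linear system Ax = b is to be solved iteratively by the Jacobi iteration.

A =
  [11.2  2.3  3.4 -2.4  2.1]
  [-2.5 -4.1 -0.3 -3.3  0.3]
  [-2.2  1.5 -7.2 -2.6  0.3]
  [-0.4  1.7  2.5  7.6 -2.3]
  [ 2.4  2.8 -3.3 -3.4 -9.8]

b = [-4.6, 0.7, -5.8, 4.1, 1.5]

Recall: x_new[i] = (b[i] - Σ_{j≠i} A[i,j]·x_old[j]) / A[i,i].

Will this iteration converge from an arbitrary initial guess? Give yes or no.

yes

Diagonal D = diag(11.2, -4.1, -7.2, 7.6, -9.8); L, U strict lower/upper.
Jacobi T = -D⁻¹(L+U): T[3,4] = -(-2.3)/(7.6) = +0.3026; T[3,3] = 0.
  T[0,:] = [+0.0000 -0.2054 -0.3036 +0.2143 -0.1875]
  T[1,:] = [-0.6098 +0.0000 -0.0732 -0.8049 +0.0732]
  T[2,:] = [-0.3056 +0.2083 +0.0000 -0.3611 +0.0417]
  T[3,:] = [+0.0526 -0.2237 -0.3289 +0.0000 +0.3026]
  T[4,:] = [+0.2449 +0.2857 -0.3367 -0.3469 +0.0000]
|eigenvalues of T|: 0.8356, 0.5437, 0.3961, 0.3961, 0.2324.
ρ = 0.8356; 0.8356 < 1, so it converges for any x₀.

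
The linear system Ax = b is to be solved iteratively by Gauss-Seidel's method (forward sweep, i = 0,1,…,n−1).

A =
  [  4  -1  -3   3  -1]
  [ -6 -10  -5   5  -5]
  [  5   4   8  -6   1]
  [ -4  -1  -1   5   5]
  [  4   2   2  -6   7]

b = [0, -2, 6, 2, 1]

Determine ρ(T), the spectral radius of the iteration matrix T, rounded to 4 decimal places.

1.3509

Write A = D+L+U with D = diag(4, -10, 8, 5, 7).
T_GS = -(D+L)⁻¹U: row 0 first, T[0,2] = -(-3)/(4) = +0.7500; later rows by forward substitution.
  T[0,:] = [+0.0000, +0.2500, +0.7500, -0.7500, +0.2500]
  T[1,:] = [+0.0000, -0.1500, -0.9500, +0.9500, -0.6500]
  T[2,:] = [+0.0000, -0.0812, +0.0063, +0.7437, +0.0438]
  T[3,:] = [+0.0000, +0.1537, +0.4113, -0.2613, -0.9212]
  T[4,:] = [+0.0000, +0.0550, +0.1936, -0.2793, -0.7593]
|eigenvalues of T|: 1.3509, 0.4220, 0.3065, 0.3065, 0.0000.
spectral radius ρ = 1.3509; 1.3509 > 1, so it fails to converge.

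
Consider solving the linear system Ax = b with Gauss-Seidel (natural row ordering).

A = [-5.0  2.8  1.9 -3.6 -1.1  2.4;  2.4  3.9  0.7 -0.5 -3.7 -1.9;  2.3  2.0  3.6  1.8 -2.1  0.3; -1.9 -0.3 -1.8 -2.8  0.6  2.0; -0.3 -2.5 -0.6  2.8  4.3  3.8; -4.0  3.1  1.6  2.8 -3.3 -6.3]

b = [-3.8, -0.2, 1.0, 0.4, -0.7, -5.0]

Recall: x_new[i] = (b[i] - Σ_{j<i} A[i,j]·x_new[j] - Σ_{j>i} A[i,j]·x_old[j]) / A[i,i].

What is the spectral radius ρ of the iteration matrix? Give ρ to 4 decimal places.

Write A = D+L+U with D = diag(-5, 3.9, 3.6, -2.8, 4.3, -6.3).
Gauss-Seidel: T = -(D+L)⁻¹U, row 0 first, T[0,2] = -(1.9)/(-5) = +0.3800; later rows by forward substitution.
  T[0,:] = [+0.0000, +0.5600, +0.3800, -0.7200, -0.2200, +0.4800]
  T[1,:] = [+0.0000, -0.3446, -0.4133, +0.5713, +1.0841, +0.1918]
  T[2,:] = [+0.0000, -0.1663, -0.0131, -0.3574, +0.1216, -0.4966]
  T[3,:] = [+0.0000, -0.2362, -0.2051, +0.6571, +0.1692, +0.6872]
  T[4,:] = [+0.0000, -0.0307, -0.0821, -0.1958, +0.5217, -1.2555]
  T[5,:] = [+0.0000, -0.6562, -0.4962, +1.0421, +0.5060, +0.6266]
|roots of det(T-λI)|: 1.3820, 0.5905, 0.5905, 0.3807, 0.0329, 0.0000.
ρ = 1.3820; 1.3820 > 1, so it fails to converge.

1.3820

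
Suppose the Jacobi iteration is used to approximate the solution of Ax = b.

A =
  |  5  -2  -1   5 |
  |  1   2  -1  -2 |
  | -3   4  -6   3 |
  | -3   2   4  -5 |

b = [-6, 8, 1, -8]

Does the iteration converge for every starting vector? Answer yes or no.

A = D + L + U where D = diag(5, 2, -6, -5).
T_J = -D⁻¹(L+U): T[2,0] = -(-3)/(-6) = -0.5000; T[2,2] = 0.
  T[0,:] = [+0.0000, +0.4000, +0.2000, -1.0000]
  T[1,:] = [-0.5000, +0.0000, +0.5000, +1.0000]
  T[2,:] = [-0.5000, +0.6667, +0.0000, +0.5000]
  T[3,:] = [-0.6000, +0.4000, +0.8000, +0.0000]
|λ(T)| sorted: 1.4012, 0.7671, 0.7671, 0.0404.
ρ = 1.4012; 1.4012 > 1, so it fails to converge.

no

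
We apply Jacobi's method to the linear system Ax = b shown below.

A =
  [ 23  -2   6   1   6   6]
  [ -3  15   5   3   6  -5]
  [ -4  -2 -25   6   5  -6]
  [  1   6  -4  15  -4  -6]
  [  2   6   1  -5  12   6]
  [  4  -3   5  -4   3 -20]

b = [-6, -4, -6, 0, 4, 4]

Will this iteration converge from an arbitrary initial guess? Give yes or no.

yes

Write A = D+L+U with D = diag(23, 15, -25, 15, 12, -20).
Jacobi: T = -D⁻¹(L+U), T[2,0] = -(-4)/(-25) = -0.1600; T[2,2] = 0.
  T[0,:] = [+0.0000 +0.0870 -0.2609 -0.0435 -0.2609 -0.2609]
  T[1,:] = [+0.2000 +0.0000 -0.3333 -0.2000 -0.4000 +0.3333]
  T[2,:] = [-0.1600 -0.0800 +0.0000 +0.2400 +0.2000 -0.2400]
  T[3,:] = [-0.0667 -0.4000 +0.2667 +0.0000 +0.2667 +0.4000]
  T[4,:] = [-0.1667 -0.5000 -0.0833 +0.4167 +0.0000 -0.5000]
  T[5,:] = [+0.2000 -0.1500 +0.2500 -0.2000 +0.1500 +0.0000]
|λ(T)| sorted: 0.9127, 0.5407, 0.5407, 0.2865, 0.1588, 0.0891.
spectral radius ρ = 0.9127; 0.9127 < 1: convergent.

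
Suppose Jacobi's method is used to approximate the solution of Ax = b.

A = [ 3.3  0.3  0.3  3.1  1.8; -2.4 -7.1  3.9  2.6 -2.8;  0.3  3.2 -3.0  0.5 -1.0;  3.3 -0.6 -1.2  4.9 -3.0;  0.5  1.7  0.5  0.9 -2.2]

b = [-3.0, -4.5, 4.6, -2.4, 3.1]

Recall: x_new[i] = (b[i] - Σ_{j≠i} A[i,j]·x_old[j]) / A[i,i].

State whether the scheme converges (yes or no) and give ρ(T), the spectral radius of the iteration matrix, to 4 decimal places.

Split A = D + L + U, D = diag(3.3, -7.1, -3, 4.9, -2.2).
Jacobi: T = -D⁻¹(L+U), T[3,1] = -(-0.6)/(4.9) = +0.1224; T[3,3] = 0.
  T[0,:] = [+0.0000  -0.0909  -0.0909  -0.9394  -0.5455]
  T[1,:] = [-0.3380  +0.0000  +0.5493  +0.3662  -0.3944]
  T[2,:] = [+0.1000  +1.0667  +0.0000  +0.1667  -0.3333]
  T[3,:] = [-0.6735  +0.1224  +0.2449  +0.0000  +0.6122]
  T[4,:] = [+0.2273  +0.7727  +0.2273  +0.4091  +0.0000]
|roots of det(T-λI)|: 1.2417, 0.8637, 0.6471, 0.5636, 0.5636.
ρ(T) = max|λ| = 1.2417; 1.2417 > 1: divergent.

no, ρ = 1.2417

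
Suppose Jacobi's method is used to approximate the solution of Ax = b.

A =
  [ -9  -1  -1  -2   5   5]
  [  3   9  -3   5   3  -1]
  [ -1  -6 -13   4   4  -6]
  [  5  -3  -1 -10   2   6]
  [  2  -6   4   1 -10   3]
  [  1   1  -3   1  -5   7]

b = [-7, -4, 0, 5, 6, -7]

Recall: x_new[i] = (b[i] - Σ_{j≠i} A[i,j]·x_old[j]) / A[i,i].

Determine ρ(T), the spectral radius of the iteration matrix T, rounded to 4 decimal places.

Split A = D + L + U, D = diag(-9, 9, -13, -10, -10, 7).
Jacobi: T = -D⁻¹(L+U), T[0,3] = -(-2)/(-9) = -0.2222; T[0,0] = 0.
  T[0,:] = [+0.0000  -0.1111  -0.1111  -0.2222  +0.5556  +0.5556]
  T[1,:] = [-0.3333  +0.0000  +0.3333  -0.5556  -0.3333  +0.1111]
  T[2,:] = [-0.0769  -0.4615  +0.0000  +0.3077  +0.3077  -0.4615]
  T[3,:] = [+0.5000  -0.3000  -0.1000  +0.0000  +0.2000  +0.6000]
  T[4,:] = [+0.2000  -0.6000  +0.4000  +0.1000  +0.0000  +0.3000]
  T[5,:] = [-0.1429  -0.1429  +0.4286  -0.1429  +0.7143  +0.0000]
eigenvalue magnitudes: 1.1252, 0.8970, 0.8970, 0.8043, 0.2237, 0.2130.
ρ(T) = max|λ| = 1.1252; 1.1252 > 1 ⇒ diverges.

1.1252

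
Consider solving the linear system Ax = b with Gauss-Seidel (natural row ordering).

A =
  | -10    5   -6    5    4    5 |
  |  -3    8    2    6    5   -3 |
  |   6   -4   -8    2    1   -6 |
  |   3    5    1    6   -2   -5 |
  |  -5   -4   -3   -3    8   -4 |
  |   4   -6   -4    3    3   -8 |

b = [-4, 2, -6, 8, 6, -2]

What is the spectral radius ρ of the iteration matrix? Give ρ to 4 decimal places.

1.4685

Let D = diag(-10, 8, -8, 6, 8, -8); L, U the strict triangles.
Gauss-Seidel: T = -(D+L)⁻¹U, row 0 first, T[0,3] = -(5)/(-10) = +0.5000; later rows by forward substitution.
  T[0,:] = [+0.0000  +0.5000  -0.6000  +0.5000  +0.4000  +0.5000]
  T[1,:] = [+0.0000  +0.1875  -0.4750  -0.5625  -0.4750  +0.5625]
  T[2,:] = [+0.0000  +0.2813  -0.2125  +0.9062  +0.6625  -0.6562]
  T[3,:] = [+0.0000  -0.4531  +0.7313  +0.0677  +0.4187  +0.2240]
  T[4,:] = [+0.0000  +0.3418  -0.4180  +0.3965  +0.4180  +0.9316]
  T[5,:] = [+0.0000  -0.0730  +0.2800  +0.3928  +0.5388  +0.5896]
|λ(T)| sorted: 1.4685, 0.5944, 0.2935, 0.2935, 0.0346, 0.0000.
ρ(T) = max|λ| = 1.4685; 1.4685 > 1: divergent.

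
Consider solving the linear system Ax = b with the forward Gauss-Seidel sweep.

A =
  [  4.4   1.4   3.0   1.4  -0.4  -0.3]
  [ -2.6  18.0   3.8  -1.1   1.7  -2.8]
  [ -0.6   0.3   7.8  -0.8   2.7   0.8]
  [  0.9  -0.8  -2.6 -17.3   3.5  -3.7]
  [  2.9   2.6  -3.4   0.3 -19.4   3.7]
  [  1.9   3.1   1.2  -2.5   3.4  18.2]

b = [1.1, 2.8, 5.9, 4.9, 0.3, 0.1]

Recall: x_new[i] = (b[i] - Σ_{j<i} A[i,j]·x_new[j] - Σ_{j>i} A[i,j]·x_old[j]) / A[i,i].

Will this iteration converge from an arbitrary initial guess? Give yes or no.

yes

Diagonal D = diag(4.4, 18, 7.8, -17.3, -19.4, 18.2); L, U strict lower/upper.
T_GS = -(D+L)⁻¹U: row 0 first, T[0,3] = -(1.4)/(4.4) = -0.3182; later rows by forward substitution.
  T[0,:] = [+0.0000, -0.3182, -0.6818, -0.3182, +0.0909, +0.0682]
  T[1,:] = [+0.0000, -0.0460, -0.3096, +0.0152, -0.0813, +0.1654]
  T[2,:] = [+0.0000, -0.0227, -0.0405, +0.0775, -0.3360, -0.1037]
  T[3,:] = [+0.0000, -0.0110, -0.0151, -0.0289, +0.2613, -0.2024]
  T[4,:] = [+0.0000, -0.0499, -0.1365, -0.0596, +0.0656, +0.2381]
  T[5,:] = [+0.0000, +0.0504, +0.1500, +0.0327, +0.0501, -0.1007]
eigenvalue magnitudes: 0.3647, 0.1660, 0.1660, 0.0525, 0.0525, 0.0000.
spectral radius ρ = 0.3647; 0.3647 < 1, so it converges for any x₀.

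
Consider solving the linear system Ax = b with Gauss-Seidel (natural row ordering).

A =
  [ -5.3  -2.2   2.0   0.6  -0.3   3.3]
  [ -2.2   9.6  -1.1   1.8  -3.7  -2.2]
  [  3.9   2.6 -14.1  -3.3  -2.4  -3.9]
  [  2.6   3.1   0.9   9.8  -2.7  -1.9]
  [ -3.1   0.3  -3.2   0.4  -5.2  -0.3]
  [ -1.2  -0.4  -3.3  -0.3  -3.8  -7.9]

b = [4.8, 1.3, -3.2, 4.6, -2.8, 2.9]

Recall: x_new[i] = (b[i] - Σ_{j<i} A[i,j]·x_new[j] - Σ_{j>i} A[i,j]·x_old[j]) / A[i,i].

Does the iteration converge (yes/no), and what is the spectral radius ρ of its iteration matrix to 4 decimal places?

A = D + L + U where D = diag(-5.3, 9.6, -14.1, 9.8, -5.2, -7.9).
GS T = -(D+L)⁻¹U: row 0 first, T[0,1] = -(-2.2)/(-5.3) = -0.4151; later rows by forward substitution.
  T[0,:] = [+0.0000  -0.4151  +0.3774  +0.1132  -0.0566  +0.6226]
  T[1,:] = [+0.0000  -0.0951  +0.2011  -0.1616  +0.3724  +0.3719]
  T[2,:] = [+0.0000  -0.1324  +0.1415  -0.2325  -0.1172  -0.0358]
  T[3,:] = [+0.0000  +0.1524  -0.1767  +0.0424  +0.1835  -0.0857]
  T[4,:] = [+0.0000  +0.3351  -0.3140  +0.0695  +0.1415  -0.3920]
  T[5,:] = [+0.0000  -0.0438  +0.0312  +0.0531  -0.0363  +0.0934]
moduli |λ_i(T)| = 0.5107, 0.2882, 0.1536, 0.0696, 0.0171, 0.0000.
ρ(T) = max|λ| = 0.5107; 0.5107 < 1 ⇒ converges.

yes, ρ = 0.5107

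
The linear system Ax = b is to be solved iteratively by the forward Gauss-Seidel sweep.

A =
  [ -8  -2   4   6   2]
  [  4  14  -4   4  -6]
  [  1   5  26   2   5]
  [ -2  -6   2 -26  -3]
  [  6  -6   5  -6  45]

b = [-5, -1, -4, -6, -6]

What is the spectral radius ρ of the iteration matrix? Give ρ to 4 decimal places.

0.2906

Let D = diag(-8, 14, 26, -26, 45); L, U the strict triangles.
GS T = -(D+L)⁻¹U: row 0 first, T[0,1] = -(-2)/(-8) = -0.2500; later rows by forward substitution.
  T[0,:] = [+0.0000  -0.2500  +0.5000  +0.7500  +0.2500]
  T[1,:] = [+0.0000  +0.0714  +0.1429  -0.5000  +0.3571]
  T[2,:] = [+0.0000  -0.0041  -0.0467  -0.0096  -0.2706]
  T[3,:] = [+0.0000  +0.0024  -0.0750  +0.0570  -0.2378]
  T[4,:] = [+0.0000  +0.0436  -0.0524  -0.1580  +0.0126]
|λ(T)| sorted: 0.2906, 0.2429, 0.0346, 0.0346, 0.0000.
spectral radius ρ = 0.2906; 0.2906 < 1: convergent.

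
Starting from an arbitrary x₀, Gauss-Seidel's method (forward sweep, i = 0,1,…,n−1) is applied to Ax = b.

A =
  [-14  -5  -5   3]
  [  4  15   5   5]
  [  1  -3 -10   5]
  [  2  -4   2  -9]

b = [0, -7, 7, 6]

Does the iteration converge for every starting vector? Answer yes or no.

Write A = D+L+U with D = diag(-14, 15, -10, -9).
GS T = -(D+L)⁻¹U: row 0 first, T[0,3] = -(3)/(-14) = +0.2143; later rows by forward substitution.
  T[0,:] = [+0.0000, -0.3571, -0.3571, +0.2143]
  T[1,:] = [+0.0000, +0.0952, -0.2381, -0.3905]
  T[2,:] = [+0.0000, -0.0643, +0.0357, +0.6386]
  T[3,:] = [+0.0000, -0.1360, +0.0344, +0.3631]
|λ(T)| sorted: 0.5971, 0.1488, 0.1488, 0.0000.
spectral radius ρ = 0.5971; 0.5971 < 1: convergent.

yes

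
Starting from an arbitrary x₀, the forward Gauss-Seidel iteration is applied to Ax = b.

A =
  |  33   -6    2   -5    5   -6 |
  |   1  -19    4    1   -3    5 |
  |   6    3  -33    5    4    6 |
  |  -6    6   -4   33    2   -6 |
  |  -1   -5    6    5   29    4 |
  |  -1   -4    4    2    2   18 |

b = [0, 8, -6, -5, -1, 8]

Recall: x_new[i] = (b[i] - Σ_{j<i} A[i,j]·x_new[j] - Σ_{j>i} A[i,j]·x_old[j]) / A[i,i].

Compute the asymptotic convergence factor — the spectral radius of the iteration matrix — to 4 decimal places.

Write A = D+L+U with D = diag(33, -19, -33, 33, 29, 18).
T_GS = -(D+L)⁻¹U: row 0 first, T[0,3] = -(-5)/(33) = +0.1515; later rows by forward substitution.
  T[0,:] = [+0.0000 +0.1818 -0.0606 +0.1515 -0.1515 +0.1818]
  T[1,:] = [+0.0000 +0.0096 +0.2073 +0.0606 -0.1659 +0.2727]
  T[2,:] = [+0.0000 +0.0339 +0.0078 +0.1846 +0.0786 +0.2397]
  T[3,:] = [+0.0000 +0.0354 -0.0478 +0.0389 -0.0485 +0.1943]
  T[4,:] = [+0.0000 -0.0052 +0.0403 -0.0292 -0.0417 -0.1677]
  T[5,:] = [+0.0000 +0.0013 +0.0418 -0.0202 -0.0527 +0.0145]
|roots of det(T-λI)|: 0.1896, 0.1310, 0.0634, 0.0634, 0.0270, 0.0000.
spectral radius ρ = 0.1896; 0.1896 < 1, so it converges for any x₀.

0.1896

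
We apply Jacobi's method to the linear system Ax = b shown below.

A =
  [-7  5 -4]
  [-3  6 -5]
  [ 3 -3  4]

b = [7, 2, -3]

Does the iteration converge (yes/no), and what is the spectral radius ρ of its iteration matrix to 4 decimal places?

Let D = diag(-7, 6, 4); L, U the strict triangles.
Jacobi: T = -D⁻¹(L+U), T[2,0] = -(3)/(4) = -0.7500; T[2,2] = 0.
  T[0,:] = [+0.0000, +0.7143, -0.5714]
  T[1,:] = [+0.5000, +0.0000, +0.8333]
  T[2,:] = [-0.7500, +0.7500, +0.0000]
|roots of det(T-λI)|: 1.3752, 0.6931, 0.6931.
ρ = 1.3752; 1.3752 > 1: divergent.

no, ρ = 1.3752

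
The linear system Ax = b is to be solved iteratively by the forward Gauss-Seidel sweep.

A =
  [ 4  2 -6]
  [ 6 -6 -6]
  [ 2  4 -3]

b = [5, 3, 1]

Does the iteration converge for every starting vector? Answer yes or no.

no

Split A = D + L + U, D = diag(4, -6, -3).
GS T = -(D+L)⁻¹U: row 0 first, T[0,2] = -(-6)/(4) = +1.5000; later rows by forward substitution.
  T[0,:] = [+0.0000 -0.5000 +1.5000]
  T[1,:] = [+0.0000 -0.5000 +0.5000]
  T[2,:] = [+0.0000 -1.0000 +1.6667]
eigenvalue magnitudes: 1.4041, 0.2374, 0.0000.
ρ = 1.4041; 1.4041 > 1, so it fails to converge.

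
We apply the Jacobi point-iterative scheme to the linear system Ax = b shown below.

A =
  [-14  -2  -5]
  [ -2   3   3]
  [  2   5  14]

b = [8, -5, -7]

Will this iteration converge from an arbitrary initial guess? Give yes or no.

yes

Diagonal D = diag(-14, 3, 14); L, U strict lower/upper.
T_J = -D⁻¹(L+U): T[0,1] = -(-2)/(-14) = -0.1429; T[0,0] = 0.
  T[0,:] = [+0.0000, -0.1429, -0.3571]
  T[1,:] = [+0.6667, +0.0000, -1.0000]
  T[2,:] = [-0.1429, -0.3571, +0.0000]
eigenvalue magnitudes: 0.6430, 0.3749, 0.2681.
spectral radius ρ = 0.6430; 0.6430 < 1, so it converges for any x₀.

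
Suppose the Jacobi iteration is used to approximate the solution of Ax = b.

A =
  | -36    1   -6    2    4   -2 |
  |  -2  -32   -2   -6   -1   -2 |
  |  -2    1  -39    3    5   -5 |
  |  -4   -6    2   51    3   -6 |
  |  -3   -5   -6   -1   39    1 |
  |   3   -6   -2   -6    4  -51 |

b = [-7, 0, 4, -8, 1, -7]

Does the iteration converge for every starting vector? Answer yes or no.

yes

Split A = D + L + U, D = diag(-36, -32, -39, 51, 39, -51).
T_J = -D⁻¹(L+U): T[1,2] = -(-2)/(-32) = -0.0625; T[1,1] = 0.
  T[0,:] = [+0.0000  +0.0278  -0.1667  +0.0556  +0.1111  -0.0556]
  T[1,:] = [-0.0625  +0.0000  -0.0625  -0.1875  -0.0312  -0.0625]
  T[2,:] = [-0.0513  +0.0256  +0.0000  +0.0769  +0.1282  -0.1282]
  T[3,:] = [+0.0784  +0.1176  -0.0392  +0.0000  -0.0588  +0.1176]
  T[4,:] = [+0.0769  +0.1282  +0.1538  +0.0256  +0.0000  -0.0256]
  T[5,:] = [+0.0588  -0.1176  -0.0392  -0.1176  +0.0784  +0.0000]
eigenvalue magnitudes: 0.2351, 0.1641, 0.1641, 0.1105, 0.1105, 0.1054.
ρ(T) = max|λ| = 0.2351; 0.2351 < 1, so it converges for any x₀.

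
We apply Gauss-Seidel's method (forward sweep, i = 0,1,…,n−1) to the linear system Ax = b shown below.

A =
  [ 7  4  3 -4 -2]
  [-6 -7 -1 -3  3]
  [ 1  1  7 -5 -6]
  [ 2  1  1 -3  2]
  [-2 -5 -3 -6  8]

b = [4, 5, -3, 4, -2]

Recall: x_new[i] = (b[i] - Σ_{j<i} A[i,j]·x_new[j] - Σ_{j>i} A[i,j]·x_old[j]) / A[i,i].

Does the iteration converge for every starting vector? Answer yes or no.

Split A = D + L + U, D = diag(7, -7, 7, -3, 8).
Gauss-Seidel: T = -(D+L)⁻¹U, row 0 first, T[0,1] = -(4)/(7) = -0.5714; later rows by forward substitution.
  T[0,:] = [+0.0000 -0.5714 -0.4286 +0.5714 +0.2857]
  T[1,:] = [+0.0000 +0.4898 +0.2245 -0.9184 +0.1837]
  T[2,:] = [+0.0000 +0.0117 +0.0292 +0.7638 +0.7901]
  T[3,:] = [+0.0000 -0.2138 -0.2012 +0.3294 +1.1817]
  T[4,:] = [+0.0000 +0.0073 -0.1068 +0.1024 +1.3688]
eigenvalue magnitudes: 1.3433, 0.7401, 0.1863, 0.0525, 0.0000.
ρ(T) = max|λ| = 1.3433; 1.3433 > 1, so it fails to converge.

no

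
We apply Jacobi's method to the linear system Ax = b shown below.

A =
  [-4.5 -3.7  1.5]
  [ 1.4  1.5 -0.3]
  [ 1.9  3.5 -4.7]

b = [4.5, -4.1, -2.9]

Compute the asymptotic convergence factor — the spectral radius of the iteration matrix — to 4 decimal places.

Split A = D + L + U, D = diag(-4.5, 1.5, -4.7).
T_J = -D⁻¹(L+U): T[1,0] = -(1.4)/(1.5) = -0.9333; T[1,1] = 0.
  T[0,:] = [+0.0000  -0.8222  +0.3333]
  T[1,:] = [-0.9333  +0.0000  +0.2000]
  T[2,:] = [+0.4043  +0.7447  +0.0000]
|roots of det(T-λI)|: 1.1452, 0.8324, 0.3128.
spectral radius ρ = 1.1452; 1.1452 > 1 ⇒ diverges.

1.1452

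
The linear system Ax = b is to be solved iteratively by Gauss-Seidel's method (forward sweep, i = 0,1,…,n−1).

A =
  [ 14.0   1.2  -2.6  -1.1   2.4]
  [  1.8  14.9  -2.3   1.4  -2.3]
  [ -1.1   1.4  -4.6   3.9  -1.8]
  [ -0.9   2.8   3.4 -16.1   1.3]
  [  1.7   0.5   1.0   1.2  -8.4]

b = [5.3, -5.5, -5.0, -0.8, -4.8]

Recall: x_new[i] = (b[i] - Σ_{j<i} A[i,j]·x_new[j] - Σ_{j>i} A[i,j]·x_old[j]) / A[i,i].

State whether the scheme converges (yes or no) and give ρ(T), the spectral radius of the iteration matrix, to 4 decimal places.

yes, ρ = 0.2382

Write A = D+L+U with D = diag(14, 14.9, -4.6, -16.1, -8.4).
Gauss-Seidel: T = -(D+L)⁻¹U, row 0 first, T[0,4] = -(2.4)/(14) = -0.1714; later rows by forward substitution.
  T[0,:] = [+0.0000, -0.0857, +0.1857, +0.0786, -0.1714]
  T[1,:] = [+0.0000, +0.0104, +0.1319, -0.1035, +0.1751]
  T[2,:] = [+0.0000, +0.0236, -0.0043, +0.7976, -0.2970]
  T[3,:] = [+0.0000, +0.0116, +0.0117, +0.1460, +0.0580]
  T[4,:] = [+0.0000, -0.0123, +0.0466, +0.1256, -0.0513]
|roots of det(T-λI)|: 0.2382, 0.1668, 0.1668, 0.0277, 0.0000.
ρ = 0.2382; 0.2382 < 1: convergent.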